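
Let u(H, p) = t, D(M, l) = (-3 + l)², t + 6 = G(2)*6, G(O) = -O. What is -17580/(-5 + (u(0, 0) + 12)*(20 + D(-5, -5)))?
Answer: 17580/509 ≈ 34.538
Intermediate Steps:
t = -18 (t = -6 - 1*2*6 = -6 - 2*6 = -6 - 12 = -18)
u(H, p) = -18
-17580/(-5 + (u(0, 0) + 12)*(20 + D(-5, -5))) = -17580/(-5 + (-18 + 12)*(20 + (-3 - 5)²)) = -17580/(-5 - 6*(20 + (-8)²)) = -17580/(-5 - 6*(20 + 64)) = -17580/(-5 - 6*84) = -17580/(-5 - 504) = -17580/(-509) = -17580*(-1/509) = 17580/509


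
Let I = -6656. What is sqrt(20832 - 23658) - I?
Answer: 6656 + 3*I*sqrt(314) ≈ 6656.0 + 53.16*I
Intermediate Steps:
sqrt(20832 - 23658) - I = sqrt(20832 - 23658) - 1*(-6656) = sqrt(-2826) + 6656 = 3*I*sqrt(314) + 6656 = 6656 + 3*I*sqrt(314)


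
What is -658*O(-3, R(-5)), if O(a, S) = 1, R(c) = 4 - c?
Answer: -658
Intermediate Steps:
-658*O(-3, R(-5)) = -658*1 = -658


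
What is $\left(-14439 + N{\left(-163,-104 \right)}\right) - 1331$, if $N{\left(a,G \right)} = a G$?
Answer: $1182$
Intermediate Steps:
$N{\left(a,G \right)} = G a$
$\left(-14439 + N{\left(-163,-104 \right)}\right) - 1331 = \left(-14439 - -16952\right) - 1331 = \left(-14439 + 16952\right) - 1331 = 2513 - 1331 = 1182$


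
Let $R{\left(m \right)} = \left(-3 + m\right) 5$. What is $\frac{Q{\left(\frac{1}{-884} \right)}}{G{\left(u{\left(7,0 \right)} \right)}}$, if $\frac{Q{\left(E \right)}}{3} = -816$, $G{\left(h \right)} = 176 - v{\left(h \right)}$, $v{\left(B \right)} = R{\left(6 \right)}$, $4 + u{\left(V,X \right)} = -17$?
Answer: $- \frac{2448}{161} \approx -15.205$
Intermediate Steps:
$u{\left(V,X \right)} = -21$ ($u{\left(V,X \right)} = -4 - 17 = -21$)
$R{\left(m \right)} = -15 + 5 m$
$v{\left(B \right)} = 15$ ($v{\left(B \right)} = -15 + 5 \cdot 6 = -15 + 30 = 15$)
$G{\left(h \right)} = 161$ ($G{\left(h \right)} = 176 - 15 = 161$)
$Q{\left(E \right)} = -2448$ ($Q{\left(E \right)} = 3 \left(-816\right) = -2448$)
$\frac{Q{\left(\frac{1}{-884} \right)}}{G{\left(u{\left(7,0 \right)} \right)}} = - \frac{2448}{161}$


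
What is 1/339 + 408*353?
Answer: 48824137/339 ≈ 1.4402e+5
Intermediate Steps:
1/339 + 408*353 = 1/339 + 144024 = 48824137/339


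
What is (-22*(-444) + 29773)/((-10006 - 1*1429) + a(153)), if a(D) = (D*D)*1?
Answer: 39541/11974 ≈ 3.3022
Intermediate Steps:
a(D) = D**2 (a(D) = D**2*1 = D**2)
(-22*(-444) + 29773)/((-10006 - 1*1429) + a(153)) = (-22*(-444) + 29773)/((-10006 - 1*1429) + 153**2) = (9768 + 29773)/((-10006 - 1429) + 23409) = 39541/(-11435 + 23409) = 39541/11974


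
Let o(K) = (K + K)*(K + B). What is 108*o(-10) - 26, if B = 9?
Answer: 2134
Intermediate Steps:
o(K) = 2*K*(9 + K) (o(K) = (K + K)*(K + 9) = (2*K)*(9 + K) = 2*K*(9 + K))
108*o(-10) - 26 = 108*(2*(-10)*(9 - 10)) - 26 = 108*(2*(-10)*(-1)) - 26 = 108*20 - 26 = 2160 - 26 = 2134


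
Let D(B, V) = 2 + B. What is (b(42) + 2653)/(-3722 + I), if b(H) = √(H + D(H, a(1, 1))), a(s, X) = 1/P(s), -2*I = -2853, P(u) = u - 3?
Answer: -5306/4591 - 2*√86/4591 ≈ -1.1598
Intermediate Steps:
P(u) = -3 + u
I = 2853/2 (I = -½*(-2853) = 2853/2 ≈ 1426.5)
a(s, X) = 1/(-3 + s)
b(H) = √(2 + 2*H) (b(H) = √(H + (2 + H)) = √(2 + 2*H))
(b(42) + 2653)/(-3722 + I) = (√(2 + 2*42) + 2653)/(-3722 + 2853/2) = (√(2 + 84) + 2653)/(-4591/2) = (√86 + 2653)*(-2/4591) = (2653 + √86)*(-2/4591) = -5306/4591 - 2*√86/4591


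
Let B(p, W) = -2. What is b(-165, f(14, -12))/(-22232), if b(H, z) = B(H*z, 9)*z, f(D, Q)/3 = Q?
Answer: -9/2779 ≈ -0.0032386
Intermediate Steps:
f(D, Q) = 3*Q
b(H, z) = -2*z
b(-165, f(14, -12))/(-22232) = -6*(-12)/(-22232) = -2*(-36)*(-1/22232) = 72*(-1/22232) = -9/2779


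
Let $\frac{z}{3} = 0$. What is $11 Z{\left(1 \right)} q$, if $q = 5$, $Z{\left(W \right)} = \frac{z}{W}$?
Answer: $0$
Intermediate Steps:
$z = 0$ ($z = 3 \cdot 0 = 0$)
$Z{\left(W \right)} = 0$ ($Z{\left(W \right)} = \frac{0}{W} = 0$)
$11 Z{\left(1 \right)} q = 11 \cdot 0 \cdot 5 = 0 \cdot 5 = 0$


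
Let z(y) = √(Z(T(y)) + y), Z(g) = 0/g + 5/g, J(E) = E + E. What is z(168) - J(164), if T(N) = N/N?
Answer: -328 + √173 ≈ -314.85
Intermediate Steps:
J(E) = 2*E
T(N) = 1
Z(g) = 5/g (Z(g) = 0 + 5/g = 5/g)
z(y) = √(5 + y) (z(y) = √(5/1 + y) = √(5*1 + y) = √(5 + y))
z(168) - J(164) = √(5 + 168) - 2*164 = √173 - 1*328 = √173 - 328 = -328 + √173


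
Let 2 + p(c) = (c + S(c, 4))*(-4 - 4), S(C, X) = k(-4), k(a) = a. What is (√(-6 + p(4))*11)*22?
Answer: 484*I*√2 ≈ 684.48*I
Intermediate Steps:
S(C, X) = -4
p(c) = 30 - 8*c (p(c) = -2 + (c - 4)*(-4 - 4) = -2 + (-4 + c)*(-8) = -2 + (32 - 8*c) = 30 - 8*c)
(√(-6 + p(4))*11)*22 = (√(-6 + (30 - 8*4))*11)*22 = (√(-6 + (30 - 32))*11)*22 = (√(-6 - 2)*11)*22 = (√(-8)*11)*22 = ((2*I*√2)*11)*22 = (22*I*√2)*22 = 484*I*√2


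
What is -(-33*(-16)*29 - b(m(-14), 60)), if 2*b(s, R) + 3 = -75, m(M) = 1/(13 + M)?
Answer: -15351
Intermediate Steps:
b(s, R) = -39 (b(s, R) = -3/2 + (½)*(-75) = -3/2 - 75/2 = -39)
-(-33*(-16)*29 - b(m(-14), 60)) = -(-33*(-16)*29 - 1*(-39)) = -(528*29 + 39) = -(15312 + 39) = -1*15351 = -15351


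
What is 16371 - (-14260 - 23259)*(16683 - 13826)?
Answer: 107208154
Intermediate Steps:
16371 - (-14260 - 23259)*(16683 - 13826) = 16371 - (-37519)*2857 = 16371 - 1*(-107191783) = 16371 + 107191783 = 107208154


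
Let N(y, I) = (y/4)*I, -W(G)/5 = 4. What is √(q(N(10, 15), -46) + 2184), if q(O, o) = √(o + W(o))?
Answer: √(2184 + I*√66) ≈ 46.733 + 0.08692*I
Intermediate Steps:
W(G) = -20 (W(G) = -5*4 = -20)
N(y, I) = I*y/4 (N(y, I) = (y*(¼))*I = (y/4)*I = I*y/4)
q(O, o) = √(-20 + o) (q(O, o) = √(o - 20) = √(-20 + o))
√(q(N(10, 15), -46) + 2184) = √(√(-20 - 46) + 2184) = √(√(-66) + 2184) = √(I*√66 + 2184) = √(2184 + I*√66)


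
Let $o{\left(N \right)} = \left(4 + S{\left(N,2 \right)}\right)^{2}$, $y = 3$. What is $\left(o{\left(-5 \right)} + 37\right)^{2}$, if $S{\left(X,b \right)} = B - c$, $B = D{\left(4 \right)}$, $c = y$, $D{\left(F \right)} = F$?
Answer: $3844$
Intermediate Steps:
$c = 3$
$B = 4$
$S{\left(X,b \right)} = 1$ ($S{\left(X,b \right)} = 4 - 3 = 1$)
$o{\left(N \right)} = 25$ ($o{\left(N \right)} = \left(4 + 1\right)^{2} = 5^{2} = 25$)
$\left(o{\left(-5 \right)} + 37\right)^{2} = \left(25 + 37\right)^{2} = 62^{2} = 3844$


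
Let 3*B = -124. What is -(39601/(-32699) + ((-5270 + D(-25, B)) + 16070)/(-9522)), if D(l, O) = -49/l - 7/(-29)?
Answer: 88244813509/37622651925 ≈ 2.3455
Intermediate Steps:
B = -124/3 (B = (⅓)*(-124) = -124/3 ≈ -41.333)
D(l, O) = 7/29 - 49/l (D(l, O) = -49/l - 7*(-1/29) = -49/l + 7/29 = 7/29 - 49/l)
-(39601/(-32699) + ((-5270 + D(-25, B)) + 16070)/(-9522)) = -(39601/(-32699) + ((-5270 + (7/29 - 49/(-25))) + 16070)/(-9522)) = -(39601*(-1/32699) + ((-5270 + (7/29 - 49*(-1/25))) + 16070)*(-1/9522)) = -(-39601/32699 + ((-5270 + (7/29 + 49/25)) + 16070)*(-1/9522)) = -(-39601/32699 + ((-5270 + 1596/725) + 16070)*(-1/9522)) = -(-39601/32699 + (-3819154/725 + 16070)*(-1/9522)) = -(-39601/32699 + (7831596/725)*(-1/9522)) = -(-39601/32699 - 1305266/1150575) = -1*(-88244813509/37622651925) = 88244813509/37622651925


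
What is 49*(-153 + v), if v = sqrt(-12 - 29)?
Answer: -7497 + 49*I*sqrt(41) ≈ -7497.0 + 313.75*I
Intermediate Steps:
v = I*sqrt(41) (v = sqrt(-41) = I*sqrt(41) ≈ 6.4031*I)
49*(-153 + v) = 49*(-153 + I*sqrt(41)) = -7497 + 49*I*sqrt(41)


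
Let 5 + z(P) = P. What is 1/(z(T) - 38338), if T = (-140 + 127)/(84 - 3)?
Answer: -81/3105796 ≈ -2.6080e-5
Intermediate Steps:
T = -13/81 ≈ -0.16049
z(P) = -5 + P
1/(z(T) - 38338) = 1/((-5 - 13/81) - 38338) = 1/(-418/81 - 38338) = 1/(-3105796/81) = -81/3105796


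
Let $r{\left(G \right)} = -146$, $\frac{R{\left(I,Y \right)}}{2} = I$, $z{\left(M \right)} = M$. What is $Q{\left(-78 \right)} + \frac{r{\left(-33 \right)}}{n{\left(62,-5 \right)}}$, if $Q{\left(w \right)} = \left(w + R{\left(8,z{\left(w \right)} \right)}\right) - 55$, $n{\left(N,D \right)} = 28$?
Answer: $- \frac{1711}{14} \approx -122.21$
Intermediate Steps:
$R{\left(I,Y \right)} = 2 I$
$Q{\left(w \right)} = -39 + w$ ($Q{\left(w \right)} = \left(w + 2 \cdot 8\right) - 55 = \left(w + 16\right) - 55 = \left(16 + w\right) - 55 = -39 + w$)
$Q{\left(-78 \right)} + \frac{r{\left(-33 \right)}}{n{\left(62,-5 \right)}} = \left(-39 - 78\right) - \frac{146}{28} = -117 - \frac{73}{14} = - \frac{1711}{14}$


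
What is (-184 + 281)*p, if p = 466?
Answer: 45202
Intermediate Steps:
(-184 + 281)*p = (-184 + 281)*466 = 97*466 = 45202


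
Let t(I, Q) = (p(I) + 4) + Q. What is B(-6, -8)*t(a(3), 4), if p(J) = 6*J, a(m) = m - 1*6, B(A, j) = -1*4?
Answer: 40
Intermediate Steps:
B(A, j) = -4
a(m) = -6 + m (a(m) = m - 6 = -6 + m)
t(I, Q) = 4 + Q + 6*I (t(I, Q) = (6*I + 4) + Q = (4 + 6*I) + Q = 4 + Q + 6*I)
B(-6, -8)*t(a(3), 4) = -4*(4 + 4 + 6*(-6 + 3)) = -4*(4 + 4 + 6*(-3)) = -4*(4 + 4 - 18) = -4*(-10) = 40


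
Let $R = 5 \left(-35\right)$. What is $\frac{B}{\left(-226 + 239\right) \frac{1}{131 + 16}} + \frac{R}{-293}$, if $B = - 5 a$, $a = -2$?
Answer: $\frac{432985}{3809} \approx 113.67$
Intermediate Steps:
$R = -175$
$B = 10$ ($B = \left(-5\right) \left(-2\right) = 10$)
$\frac{B}{\left(-226 + 239\right) \frac{1}{131 + 16}} + \frac{R}{-293} = \frac{10}{\left(-226 + 239\right) \frac{1}{131 + 16}} - \frac{175}{-293} = \frac{10}{13 \cdot \frac{1}{147}} - - \frac{175}{293} = \frac{10}{13 \cdot \frac{1}{147}} + \frac{175}{293} = \frac{10}{\frac{13}{147}} + \frac{175}{293} = 10 \cdot \frac{147}{13} + \frac{175}{293} = \frac{1470}{13} + \frac{175}{293} = \frac{432985}{3809}$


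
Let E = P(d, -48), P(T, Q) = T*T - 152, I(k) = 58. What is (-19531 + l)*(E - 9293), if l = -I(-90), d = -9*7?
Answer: 107269364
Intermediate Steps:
d = -63
P(T, Q) = -152 + T**2 (P(T, Q) = T**2 - 152 = -152 + T**2)
E = 3817 (E = -152 + (-63)**2 = -152 + 3969 = 3817)
l = -58 (l = -1*58 = -58)
(-19531 + l)*(E - 9293) = (-19531 - 58)*(3817 - 9293) = -19589*(-5476) = 107269364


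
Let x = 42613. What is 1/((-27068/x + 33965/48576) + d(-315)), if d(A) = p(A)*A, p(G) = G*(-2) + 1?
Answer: -2069969088/411437273280943 ≈ -5.0311e-6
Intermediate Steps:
p(G) = 1 - 2*G (p(G) = -2*G + 1 = 1 - 2*G)
d(A) = A*(1 - 2*A) (d(A) = (1 - 2*A)*A = A*(1 - 2*A))
1/((-27068/x + 33965/48576) + d(-315)) = 1/((-27068/42613 + 33965/48576) - 315*(1 - 2*(-315))) = 1/((-27068*1/42613 + 33965*(1/48576)) - 315*(1 + 630)) = 1/((-27068/42613 + 33965/48576) - 315*631) = 1/(132495377/2069969088 - 198765) = 1/(-411437273280943/2069969088) = -2069969088/411437273280943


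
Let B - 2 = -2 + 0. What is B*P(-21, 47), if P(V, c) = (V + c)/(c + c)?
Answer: 0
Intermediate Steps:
P(V, c) = (V + c)/(2*c) (P(V, c) = (V + c)/((2*c)) = (V + c)*(1/(2*c)) = (V + c)/(2*c))
B = 0 (B = 2 + (-2 + 0) = 2 - 2 = 0)
B*P(-21, 47) = 0*((½)*(-21 + 47)/47) = 0*((½)*(1/47)*26) = 0*(13/47) = 0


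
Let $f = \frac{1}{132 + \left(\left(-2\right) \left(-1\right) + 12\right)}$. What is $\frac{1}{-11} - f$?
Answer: $- \frac{157}{1606} \approx -0.097758$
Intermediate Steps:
$f = \frac{1}{146}$ ($f = \frac{1}{132 + \left(2 + 12\right)} = \frac{1}{132 + 14} = \frac{1}{146} \approx 0.0068493$)
$\frac{1}{-11} - f = \frac{1}{-11} - \frac{1}{146} = - \frac{1}{11} - \frac{1}{146} = - \frac{157}{1606}$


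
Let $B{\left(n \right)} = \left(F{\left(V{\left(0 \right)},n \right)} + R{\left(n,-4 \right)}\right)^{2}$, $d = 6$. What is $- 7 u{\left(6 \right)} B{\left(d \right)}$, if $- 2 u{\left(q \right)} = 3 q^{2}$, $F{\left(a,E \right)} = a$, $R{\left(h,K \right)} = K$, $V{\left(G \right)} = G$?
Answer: $6048$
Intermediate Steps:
$u{\left(q \right)} = - \frac{3 q^{2}}{2}$
$B{\left(n \right)} = 16$ ($B{\left(n \right)} = \left(0 - 4\right)^{2} = \left(-4\right)^{2} = 16$)
$- 7 u{\left(6 \right)} B{\left(d \right)} = - 7 \left(- \frac{3 \cdot 6^{2}}{2}\right) 16 = - 7 \left(\left(- \frac{3}{2}\right) 36\right) 16 = \left(-7\right) \left(-54\right) 16 = 378 \cdot 16 = 6048$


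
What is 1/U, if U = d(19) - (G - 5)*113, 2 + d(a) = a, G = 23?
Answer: -1/2017 ≈ -0.00049579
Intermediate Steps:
d(a) = -2 + a
U = -2017 (U = (-2 + 19) - (23 - 5)*113 = 17 - 18*113 = 17 - 1*2034 = 17 - 2034 = -2017)
1/U = 1/(-2017) = -1/2017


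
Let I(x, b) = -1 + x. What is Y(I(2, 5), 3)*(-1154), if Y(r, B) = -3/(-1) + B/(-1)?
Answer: 0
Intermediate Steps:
Y(r, B) = 3 - B (Y(r, B) = -3*(-1) + B*(-1) = 3 - B)
Y(I(2, 5), 3)*(-1154) = (3 - 1*3)*(-1154) = (3 - 3)*(-1154) = 0*(-1154) = 0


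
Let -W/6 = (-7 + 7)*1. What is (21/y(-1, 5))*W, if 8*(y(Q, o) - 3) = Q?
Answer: 0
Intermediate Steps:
y(Q, o) = 3 + Q/8
W = 0 (W = -6*(-7 + 7) = -0 = -6*0 = 0)
(21/y(-1, 5))*W = (21/(3 + (⅛)*(-1)))*0 = (21/(3 - ⅛))*0 = (21/(23/8))*0 = (21*(8/23))*0 = (168/23)*0 = 0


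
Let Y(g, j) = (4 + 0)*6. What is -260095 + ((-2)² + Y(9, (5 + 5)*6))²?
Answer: -259311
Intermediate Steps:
Y(g, j) = 24 (Y(g, j) = 4*6 = 24)
-260095 + ((-2)² + Y(9, (5 + 5)*6))² = -260095 + ((-2)² + 24)² = -260095 + (4 + 24)² = -260095 + 28² = -260095 + 784 = -259311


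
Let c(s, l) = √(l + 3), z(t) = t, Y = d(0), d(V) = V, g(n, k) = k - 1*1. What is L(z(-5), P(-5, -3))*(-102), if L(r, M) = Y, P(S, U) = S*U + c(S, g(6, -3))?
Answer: 0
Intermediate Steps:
g(n, k) = -1 + k (g(n, k) = k - 1 = -1 + k)
Y = 0
c(s, l) = √(3 + l)
P(S, U) = I + S*U (P(S, U) = S*U + √(3 + (-1 - 3)) = S*U + √(3 - 4) = S*U + √(-1) = S*U + I = I + S*U)
L(r, M) = 0
L(z(-5), P(-5, -3))*(-102) = 0*(-102) = 0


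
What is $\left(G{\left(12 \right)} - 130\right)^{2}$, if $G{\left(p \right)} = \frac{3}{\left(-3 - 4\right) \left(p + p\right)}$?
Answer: $\frac{53012961}{3136} \approx 16905.0$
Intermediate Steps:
$G{\left(p \right)} = - \frac{3}{14 p}$ ($G{\left(p \right)} = \frac{3}{\left(-7\right) 2 p} = \frac{3}{\left(-14\right) p} = 3 \left(- \frac{1}{14 p}\right) = - \frac{3}{14 p}$)
$\left(G{\left(12 \right)} - 130\right)^{2} = \left(- \frac{3}{14 \cdot 12} - 130\right)^{2} = \left(\left(- \frac{3}{14}\right) \frac{1}{12} - 130\right)^{2} = \left(- \frac{1}{56} - 130\right)^{2} = \left(- \frac{7281}{56}\right)^{2} = \frac{53012961}{3136}$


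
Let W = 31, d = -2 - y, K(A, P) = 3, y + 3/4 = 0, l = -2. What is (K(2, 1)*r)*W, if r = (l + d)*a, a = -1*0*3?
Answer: 0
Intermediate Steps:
y = -3/4 (y = -3/4 + 0 = -3/4 ≈ -0.75000)
d = -5/4 (d = -2 - 1*(-3/4) = -2 + 3/4 = -5/4 ≈ -1.2500)
a = 0 (a = 0*3 = 0)
r = 0 (r = (-2 - 5/4)*0 = -13/4*0 = 0)
(K(2, 1)*r)*W = (3*0)*31 = 0*31 = 0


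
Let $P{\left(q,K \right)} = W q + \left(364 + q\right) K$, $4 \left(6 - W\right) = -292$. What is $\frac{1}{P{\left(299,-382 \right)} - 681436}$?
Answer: $- \frac{1}{911081} \approx -1.0976 \cdot 10^{-6}$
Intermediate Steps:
$W = 79$ ($W = 6 - -73 = 6 + 73 = 79$)
$P{\left(q,K \right)} = 79 q + K \left(364 + q\right)$ ($P{\left(q,K \right)} = 79 q + \left(364 + q\right) K = 79 q + K \left(364 + q\right)$)
$\frac{1}{P{\left(299,-382 \right)} - 681436} = \frac{1}{\left(79 \cdot 299 + 364 \left(-382\right) - 114218\right) - 681436} = \frac{1}{\left(23621 - 139048 - 114218\right) - 681436} = \frac{1}{-229645 - 681436} = \frac{1}{-911081} = - \frac{1}{911081}$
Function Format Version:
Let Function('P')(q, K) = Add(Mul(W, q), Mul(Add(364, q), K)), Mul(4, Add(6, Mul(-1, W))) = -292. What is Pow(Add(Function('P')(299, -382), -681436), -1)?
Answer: Rational(-1, 911081) ≈ -1.0976e-6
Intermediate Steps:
W = 79 (W = Add(6, Mul(Rational(-1, 4), -292)) = Add(6, 73) = 79)
Function('P')(q, K) = Add(Mul(79, q), Mul(K, Add(364, q))) (Function('P')(q, K) = Add(Mul(79, q), Mul(Add(364, q), K)) = Add(Mul(79, q), Mul(K, Add(364, q))))
Pow(Add(Function('P')(299, -382), -681436), -1) = Pow(Add(Add(Mul(79, 299), Mul(364, -382), Mul(-382, 299)), -681436), -1) = Pow(Add(Add(23621, -139048, -114218), -681436), -1) = Pow(Add(-229645, -681436), -1) = Pow(-911081, -1) = Rational(-1, 911081)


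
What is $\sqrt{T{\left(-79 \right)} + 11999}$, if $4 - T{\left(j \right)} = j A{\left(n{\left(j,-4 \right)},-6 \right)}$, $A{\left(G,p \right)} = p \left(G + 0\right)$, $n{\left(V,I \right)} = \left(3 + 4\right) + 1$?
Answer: $\sqrt{8211} \approx 90.615$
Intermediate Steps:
$n{\left(V,I \right)} = 8$ ($n{\left(V,I \right)} = 7 + 1 = 8$)
$A{\left(G,p \right)} = G p$ ($A{\left(G,p \right)} = p G = G p$)
$T{\left(j \right)} = 4 + 48 j$ ($T{\left(j \right)} = 4 - j 8 \left(-6\right) = 4 - j \left(-48\right) = 4 - - 48 j = 4 + 48 j$)
$\sqrt{T{\left(-79 \right)} + 11999} = \sqrt{\left(4 + 48 \left(-79\right)\right) + 11999} = \sqrt{\left(4 - 3792\right) + 11999} = \sqrt{-3788 + 11999} = \sqrt{8211}$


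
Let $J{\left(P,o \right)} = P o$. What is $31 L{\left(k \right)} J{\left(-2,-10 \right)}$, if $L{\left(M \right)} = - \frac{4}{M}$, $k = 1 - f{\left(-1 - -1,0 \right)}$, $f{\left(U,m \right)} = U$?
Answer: $-2480$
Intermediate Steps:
$k = 1$ ($k = 1 - \left(-1 - -1\right) = 1 - \left(-1 + 1\right) = 1 - 0 = 1 + 0 = 1$)
$31 L{\left(k \right)} J{\left(-2,-10 \right)} = 31 \left(- \frac{4}{1}\right) \left(\left(-2\right) \left(-10\right)\right) = 31 \left(\left(-4\right) 1\right) 20 = 31 \left(-4\right) 20 = \left(-124\right) 20 = -2480$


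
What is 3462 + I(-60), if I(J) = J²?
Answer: 7062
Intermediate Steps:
3462 + I(-60) = 3462 + (-60)² = 3462 + 3600 = 7062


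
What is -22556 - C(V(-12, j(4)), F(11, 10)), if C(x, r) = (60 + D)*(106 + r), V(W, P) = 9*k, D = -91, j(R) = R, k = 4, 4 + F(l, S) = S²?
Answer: -16294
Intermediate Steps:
F(l, S) = -4 + S²
V(W, P) = 36 (V(W, P) = 9*4 = 36)
C(x, r) = -3286 - 31*r (C(x, r) = (60 - 91)*(106 + r) = -31*(106 + r) = -3286 - 31*r)
-22556 - C(V(-12, j(4)), F(11, 10)) = -22556 - (-3286 - 31*(-4 + 10²)) = -22556 - (-3286 - 31*(-4 + 100)) = -22556 - (-3286 - 31*96) = -22556 - (-3286 - 2976) = -22556 - 1*(-6262) = -22556 + 6262 = -16294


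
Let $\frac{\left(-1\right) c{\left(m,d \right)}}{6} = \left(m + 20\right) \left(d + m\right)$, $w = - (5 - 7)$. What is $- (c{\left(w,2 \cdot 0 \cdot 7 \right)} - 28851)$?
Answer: $29115$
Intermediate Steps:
$w = 2$ ($w = - (5 - 7) = \left(-1\right) \left(-2\right) = 2$)
$c{\left(m,d \right)} = - 6 \left(20 + m\right) \left(d + m\right)$ ($c{\left(m,d \right)} = - 6 \left(m + 20\right) \left(d + m\right) = - 6 \left(20 + m\right) \left(d + m\right)$)
$- (c{\left(w,2 \cdot 0 \cdot 7 \right)} - 28851) = - (\left(- 120 \cdot 2 \cdot 0 \cdot 7 - 240 - 6 \cdot 2^{2} - 6 \cdot 2 \cdot 0 \cdot 7 \cdot 2\right) - 28851) = - (\left(- 120 \cdot 0 \cdot 7 - 240 - 24 - 6 \cdot 0 \cdot 7 \cdot 2\right) - 28851) = - (\left(\left(-120\right) 0 - 240 - 24 - 0 \cdot 2\right) - 28851) = - (\left(0 - 240 - 24 + 0\right) - 28851) = - (-264 - 28851) = \left(-1\right) \left(-29115\right) = 29115$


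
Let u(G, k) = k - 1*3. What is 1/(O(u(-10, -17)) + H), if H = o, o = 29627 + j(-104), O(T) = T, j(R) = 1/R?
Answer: 104/3079127 ≈ 3.3776e-5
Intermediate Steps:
u(G, k) = -3 + k (u(G, k) = k - 3 = -3 + k)
o = 3081207/104 (o = 29627 + 1/(-104) = 29627 - 1/104 = 3081207/104 ≈ 29627.)
H = 3081207/104 ≈ 29627.
1/(O(u(-10, -17)) + H) = 1/((-3 - 17) + 3081207/104) = 1/(-20 + 3081207/104) = 1/(3079127/104) = 104/3079127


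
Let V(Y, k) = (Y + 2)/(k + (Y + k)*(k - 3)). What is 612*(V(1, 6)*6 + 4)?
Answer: 2856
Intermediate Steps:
V(Y, k) = (2 + Y)/(k + (-3 + k)*(Y + k)) (V(Y, k) = (2 + Y)/(k + (Y + k)*(-3 + k)) = (2 + Y)/(k + (-3 + k)*(Y + k)))
612*(V(1, 6)*6 + 4) = 612*(((2 + 1)/(6² - 3*1 - 2*6 + 1*6))*6 + 4) = 612*((3/(36 - 3 - 12 + 6))*6 + 4) = 612*((3/27)*6 + 4) = 612*(((1/27)*3)*6 + 4) = 612*((⅑)*6 + 4) = 612*(⅔ + 4) = 612*(14/3) = 2856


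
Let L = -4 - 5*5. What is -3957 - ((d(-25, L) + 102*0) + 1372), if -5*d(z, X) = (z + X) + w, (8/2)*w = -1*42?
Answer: -53419/10 ≈ -5341.9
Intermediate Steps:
L = -29 (L = -4 - 25 = -29)
w = -21/2 (w = (-1*42)/4 = (¼)*(-42) = -21/2 ≈ -10.500)
d(z, X) = 21/10 - X/5 - z/5 (d(z, X) = -((z + X) - 21/2)/5 = -((X + z) - 21/2)/5 = -(-21/2 + X + z)/5 = 21/10 - X/5 - z/5)
-3957 - ((d(-25, L) + 102*0) + 1372) = -3957 - (((21/10 - ⅕*(-29) - ⅕*(-25)) + 102*0) + 1372) = -3957 - (((21/10 + 29/5 + 5) + 0) + 1372) = -3957 - ((129/10 + 0) + 1372) = -3957 - (129/10 + 1372) = -3957 - 1*13849/10 = -3957 - 13849/10 = -53419/10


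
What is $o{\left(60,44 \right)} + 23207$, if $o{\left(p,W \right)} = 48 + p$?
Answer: $23315$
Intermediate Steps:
$o{\left(60,44 \right)} + 23207 = \left(48 + 60\right) + 23207 = 108 + 23207 = 23315$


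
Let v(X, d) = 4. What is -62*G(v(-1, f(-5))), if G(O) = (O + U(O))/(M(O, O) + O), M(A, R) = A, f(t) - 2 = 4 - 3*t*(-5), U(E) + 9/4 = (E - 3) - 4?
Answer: 155/16 ≈ 9.6875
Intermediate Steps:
U(E) = -37/4 + E (U(E) = -9/4 + ((E - 3) - 4) = -9/4 + ((-3 + E) - 4) = -9/4 + (-7 + E) = -37/4 + E)
f(t) = 6 + 15*t (f(t) = 2 + (4 - 3*t*(-5)) = 2 + (4 - (-15)*t) = 2 + (4 + 15*t) = 6 + 15*t)
G(O) = (-37/4 + 2*O)/(2*O) (G(O) = (O + (-37/4 + O))/(O + O) = (-37/4 + 2*O)/((2*O)) = (-37/4 + 2*O)*(1/(2*O)) = (-37/4 + 2*O)/(2*O))
-62*G(v(-1, f(-5))) = -62*(-37/8 + 4)/4 = -31*(-5)/(2*8) = -62*(-5/32) = 155/16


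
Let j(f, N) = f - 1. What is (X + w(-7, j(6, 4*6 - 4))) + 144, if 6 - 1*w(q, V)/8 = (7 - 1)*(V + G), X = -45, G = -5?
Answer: 147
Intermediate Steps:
j(f, N) = -1 + f
w(q, V) = 288 - 48*V (w(q, V) = 48 - 8*(7 - 1)*(V - 5) = 48 - 48*(-5 + V) = 48 - 8*(-30 + 6*V) = 48 + (240 - 48*V) = 288 - 48*V)
(X + w(-7, j(6, 4*6 - 4))) + 144 = (-45 + (288 - 48*(-1 + 6))) + 144 = (-45 + (288 - 48*5)) + 144 = (-45 + (288 - 240)) + 144 = (-45 + 48) + 144 = 3 + 144 = 147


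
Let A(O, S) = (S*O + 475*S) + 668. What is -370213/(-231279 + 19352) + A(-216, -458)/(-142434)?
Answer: 4318253100/1676978351 ≈ 2.5750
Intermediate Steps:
A(O, S) = 668 + 475*S + O*S (A(O, S) = (O*S + 475*S) + 668 = (475*S + O*S) + 668 = 668 + 475*S + O*S)
-370213/(-231279 + 19352) + A(-216, -458)/(-142434) = -370213/(-231279 + 19352) + (668 + 475*(-458) - 216*(-458))/(-142434) = -370213/(-211927) + (668 - 217550 + 98928)*(-1/142434) = -370213*(-1/211927) - 117954*(-1/142434) = 370213/211927 + 6553/7913 = 4318253100/1676978351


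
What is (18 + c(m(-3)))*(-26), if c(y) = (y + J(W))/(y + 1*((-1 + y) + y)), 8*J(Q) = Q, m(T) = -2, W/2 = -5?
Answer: -6721/14 ≈ -480.07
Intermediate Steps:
W = -10 (W = 2*(-5) = -10)
J(Q) = Q/8
c(y) = (-5/4 + y)/(-1 + 3*y) (c(y) = (y + (⅛)*(-10))/(y + 1*((-1 + y) + y)) = (y - 5/4)/(y + 1*(-1 + 2*y)) = (-5/4 + y)/(y + (-1 + 2*y)) = (-5/4 + y)/(-1 + 3*y))
(18 + c(m(-3)))*(-26) = (18 + (-5 + 4*(-2))/(4*(-1 + 3*(-2))))*(-26) = (18 + (-5 - 8)/(4*(-1 - 6)))*(-26) = (18 + (¼)*(-13)/(-7))*(-26) = (18 + (¼)*(-⅐)*(-13))*(-26) = (18 + 13/28)*(-26) = (517/28)*(-26) = -6721/14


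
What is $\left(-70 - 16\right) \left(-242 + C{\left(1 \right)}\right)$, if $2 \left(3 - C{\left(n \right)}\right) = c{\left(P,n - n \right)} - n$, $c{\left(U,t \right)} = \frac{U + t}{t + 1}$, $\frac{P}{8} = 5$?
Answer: $22231$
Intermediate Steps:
$P = 40$ ($P = 8 \cdot 5 = 40$)
$c{\left(U,t \right)} = \frac{U + t}{1 + t}$
$C{\left(n \right)} = -17 + \frac{n}{2}$ ($C{\left(n \right)} = 3 - \frac{\frac{40 + \left(n - n\right)}{1 + \left(n - n\right)} - n}{2} = 3 - \frac{\frac{40 + 0}{1 + 0} - n}{2} = 3 - \frac{1^{-1} \cdot 40 - n}{2} = 3 - \frac{1 \cdot 40 - n}{2} = 3 - \frac{40 - n}{2} = 3 + \left(-20 + \frac{n}{2}\right) = -17 + \frac{n}{2}$)
$\left(-70 - 16\right) \left(-242 + C{\left(1 \right)}\right) = \left(-70 - 16\right) \left(-242 + \left(-17 + \frac{1}{2} \cdot 1\right)\right) = - 86 \left(-242 + \left(-17 + \frac{1}{2}\right)\right) = - 86 \left(-242 - \frac{33}{2}\right) = \left(-86\right) \left(- \frac{517}{2}\right) = 22231$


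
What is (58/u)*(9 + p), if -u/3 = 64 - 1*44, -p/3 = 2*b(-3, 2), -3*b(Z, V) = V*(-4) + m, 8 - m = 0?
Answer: -87/10 ≈ -8.7000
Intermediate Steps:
m = 8 (m = 8 - 1*0 = 8 + 0 = 8)
b(Z, V) = -8/3 + 4*V/3 (b(Z, V) = -(V*(-4) + 8)/3 = -(-4*V + 8)/3 = -(8 - 4*V)/3 = -8/3 + 4*V/3)
p = 0 (p = -6*(-8/3 + (4/3)*2) = -6*(-8/3 + 8/3) = -6*0 = -3*0 = 0)
u = -60 (u = -3*(64 - 1*44) = -3*(64 - 44) = -3*20 = -60)
(58/u)*(9 + p) = (58/(-60))*(9 + 0) = (58*(-1/60))*9 = -29/30*9 = -87/10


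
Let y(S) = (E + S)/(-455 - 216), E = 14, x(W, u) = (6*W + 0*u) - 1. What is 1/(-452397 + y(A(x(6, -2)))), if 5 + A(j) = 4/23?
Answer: -15433/6981843112 ≈ -2.2104e-6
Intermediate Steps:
x(W, u) = -1 + 6*W (x(W, u) = (6*W + 0) - 1 = 6*W - 1 = -1 + 6*W)
A(j) = -111/23 (A(j) = -5 + 4/23 = -111/23)
y(S) = -14/671 - S/671 (y(S) = (14 + S)/(-455 - 216) = (14 + S)/(-671) = (14 + S)*(-1/671) = -14/671 - S/671)
1/(-452397 + y(A(x(6, -2)))) = 1/(-452397 + (-14/671 - 1/671*(-111/23))) = 1/(-452397 + (-14/671 + 111/15433)) = 1/(-452397 - 211/15433) = 1/(-6981843112/15433) = -15433/6981843112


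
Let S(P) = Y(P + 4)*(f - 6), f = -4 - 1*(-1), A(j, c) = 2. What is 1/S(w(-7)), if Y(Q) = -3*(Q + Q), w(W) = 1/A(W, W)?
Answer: 1/243 ≈ 0.0041152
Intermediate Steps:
w(W) = 1/2
Y(Q) = -6*Q
f = -3 (f = -4 + 1 = -3)
S(P) = 216 + 54*P (S(P) = (-6*(P + 4))*(-3 - 6) = -6*(4 + P)*(-9) = (-24 - 6*P)*(-9) = 216 + 54*P)
1/S(w(-7)) = 1/(216 + 54*(1/2)) = 1/(216 + 27) = 1/243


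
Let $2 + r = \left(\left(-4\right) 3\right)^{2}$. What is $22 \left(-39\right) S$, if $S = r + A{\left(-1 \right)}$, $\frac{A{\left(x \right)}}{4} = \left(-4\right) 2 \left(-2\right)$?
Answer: $-176748$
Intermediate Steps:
$r = 142$ ($r = -2 + \left(\left(-4\right) 3\right)^{2} = -2 + \left(-12\right)^{2} = -2 + 144 = 142$)
$A{\left(x \right)} = 64$ ($A{\left(x \right)} = 4 \left(-4\right) 2 \left(-2\right) = 4 \left(\left(-8\right) \left(-2\right)\right) = 4 \cdot 16 = 64$)
$S = 206$ ($S = 142 + 64 = 206$)
$22 \left(-39\right) S = 22 \left(-39\right) 206 = \left(-858\right) 206 = -176748$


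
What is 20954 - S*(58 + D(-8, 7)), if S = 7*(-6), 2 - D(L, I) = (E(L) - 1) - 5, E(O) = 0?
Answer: 23726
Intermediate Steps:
D(L, I) = 8 (D(L, I) = 2 - ((0 - 1) - 5) = 2 - (-1 - 5) = 2 - 1*(-6) = 2 + 6 = 8)
S = -42
20954 - S*(58 + D(-8, 7)) = 20954 - (-42)*(58 + 8) = 20954 - (-42)*66 = 20954 - 1*(-2772) = 20954 + 2772 = 23726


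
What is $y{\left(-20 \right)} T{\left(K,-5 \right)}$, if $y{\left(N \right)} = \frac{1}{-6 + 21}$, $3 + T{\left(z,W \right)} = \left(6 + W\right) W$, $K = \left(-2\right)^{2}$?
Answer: $- \frac{8}{15} \approx -0.53333$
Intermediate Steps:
$K = 4$
$T{\left(z,W \right)} = -3 + W \left(6 + W\right)$ ($T{\left(z,W \right)} = -3 + \left(6 + W\right) W = -3 + W \left(6 + W\right)$)
$y{\left(N \right)} = \frac{1}{15}$
$y{\left(-20 \right)} T{\left(K,-5 \right)} = \frac{-3 + \left(-5\right)^{2} + 6 \left(-5\right)}{15} = \frac{-3 + 25 - 30}{15} = \frac{1}{15} \left(-8\right) = - \frac{8}{15}$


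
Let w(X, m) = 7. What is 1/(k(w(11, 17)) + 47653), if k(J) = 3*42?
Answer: 1/47779 ≈ 2.0930e-5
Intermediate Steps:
k(J) = 126
1/(k(w(11, 17)) + 47653) = 1/(126 + 47653) = 1/47779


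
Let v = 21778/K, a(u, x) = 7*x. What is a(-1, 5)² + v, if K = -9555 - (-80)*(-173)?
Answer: 28637097/23395 ≈ 1224.1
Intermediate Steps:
K = -23395 (K = -9555 - 1*13840 = -9555 - 13840 = -23395)
v = -21778/23395 (v = 21778/(-23395) = 21778*(-1/23395) = -21778/23395 ≈ -0.93088)
a(-1, 5)² + v = (7*5)² - 21778/23395 = 35² - 21778/23395 = 1225 - 21778/23395 = 28637097/23395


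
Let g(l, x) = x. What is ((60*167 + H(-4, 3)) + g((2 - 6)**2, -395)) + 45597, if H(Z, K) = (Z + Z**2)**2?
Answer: 55366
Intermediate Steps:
((60*167 + H(-4, 3)) + g((2 - 6)**2, -395)) + 45597 = ((60*167 + (-4)**2*(1 - 4)**2) - 395) + 45597 = ((10020 + 16*(-3)**2) - 395) + 45597 = ((10020 + 16*9) - 395) + 45597 = ((10020 + 144) - 395) + 45597 = (10164 - 395) + 45597 = 9769 + 45597 = 55366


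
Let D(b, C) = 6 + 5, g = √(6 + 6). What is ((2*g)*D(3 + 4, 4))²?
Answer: 5808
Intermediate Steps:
g = 2*√3 (g = √12 = 2*√3 ≈ 3.4641)
D(b, C) = 11
((2*g)*D(3 + 4, 4))² = ((2*(2*√3))*11)² = ((4*√3)*11)² = (44*√3)² = 5808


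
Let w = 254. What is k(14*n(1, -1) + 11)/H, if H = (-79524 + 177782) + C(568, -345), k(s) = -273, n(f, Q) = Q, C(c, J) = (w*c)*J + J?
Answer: 39/7096561 ≈ 5.4956e-6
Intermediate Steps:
C(c, J) = J + 254*J*c (C(c, J) = (254*c)*J + J = 254*J*c + J = J + 254*J*c)
H = -49675927 (H = (-79524 + 177782) - 345*(1 + 254*568) = 98258 - 345*(1 + 144272) = 98258 - 345*144273 = 98258 - 49774185 = -49675927)
k(14*n(1, -1) + 11)/H = -273/(-49675927) = -273*(-1/49675927) = 39/7096561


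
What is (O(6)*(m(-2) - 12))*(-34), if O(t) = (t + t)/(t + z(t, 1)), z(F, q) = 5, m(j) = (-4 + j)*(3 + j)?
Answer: 7344/11 ≈ 667.64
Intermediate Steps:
O(t) = 2*t/(5 + t) (O(t) = (t + t)/(t + 5) = (2*t)/(5 + t) = 2*t/(5 + t))
(O(6)*(m(-2) - 12))*(-34) = ((2*6/(5 + 6))*((-12 + (-2)**2 - 1*(-2)) - 12))*(-34) = ((2*6/11)*((-12 + 4 + 2) - 12))*(-34) = ((2*6*(1/11))*(-6 - 12))*(-34) = ((12/11)*(-18))*(-34) = -216/11*(-34) = 7344/11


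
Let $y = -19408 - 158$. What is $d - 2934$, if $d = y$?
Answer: $-22500$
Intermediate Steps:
$y = -19566$
$d = -19566$
$d - 2934 = -19566 - 2934 = -22500$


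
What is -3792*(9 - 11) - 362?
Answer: 7222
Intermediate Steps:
-3792*(9 - 11) - 362 = -3792*(-2) - 362 = -316*(-24) - 362 = 7584 - 362 = 7222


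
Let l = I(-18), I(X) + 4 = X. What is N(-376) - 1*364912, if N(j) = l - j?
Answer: -364558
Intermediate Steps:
I(X) = -4 + X
l = -22 (l = -4 - 18 = -22)
N(j) = -22 - j
N(-376) - 1*364912 = (-22 - 1*(-376)) - 1*364912 = (-22 + 376) - 364912 = 354 - 364912 = -364558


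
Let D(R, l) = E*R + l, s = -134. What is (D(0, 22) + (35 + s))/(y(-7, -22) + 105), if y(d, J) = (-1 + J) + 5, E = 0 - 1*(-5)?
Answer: -77/87 ≈ -0.88506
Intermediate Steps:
E = 5 (E = 0 + 5 = 5)
D(R, l) = l + 5*R (D(R, l) = 5*R + l = l + 5*R)
y(d, J) = 4 + J
(D(0, 22) + (35 + s))/(y(-7, -22) + 105) = ((22 + 5*0) + (35 - 134))/((4 - 22) + 105) = ((22 + 0) - 99)/(-18 + 105) = (22 - 99)/87 = -77*1/87 = -77/87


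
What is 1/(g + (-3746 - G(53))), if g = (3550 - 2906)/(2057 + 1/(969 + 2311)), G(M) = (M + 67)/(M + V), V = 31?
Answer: -47228727/176971494712 ≈ -0.00026687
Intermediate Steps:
G(M) = (67 + M)/(31 + M) (G(M) = (M + 67)/(M + 31) = (67 + M)/(31 + M))
g = 2112320/6746961 (g = 644/(2057 + 1/3280) = 644/(6746961/3280) = 644*(3280/6746961) = 2112320/6746961 ≈ 0.31308)
1/(g + (-3746 - G(53))) = 1/(2112320/6746961 + (-3746 - (67 + 53)/(31 + 53))) = 1/(2112320/6746961 + (-3746 - 120/84)) = 1/(2112320/6746961 + (-3746 - 1*10/7)) = 1/(2112320/6746961 + (-3746 - 10/7)) = 1/(2112320/6746961 - 26232/7) = 1/(-176971494712/47228727) = -47228727/176971494712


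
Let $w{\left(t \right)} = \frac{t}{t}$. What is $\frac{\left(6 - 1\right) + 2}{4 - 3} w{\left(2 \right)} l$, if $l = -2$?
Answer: $-14$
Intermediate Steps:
$w{\left(t \right)} = 1$
$\frac{\left(6 - 1\right) + 2}{4 - 3} w{\left(2 \right)} l = \frac{\left(6 - 1\right) + 2}{4 - 3} \cdot 1 \left(-2\right) = \frac{5 + 2}{1} \cdot 1 \left(-2\right) = 7 \cdot 1 \cdot 1 \left(-2\right) = 7 \cdot 1 \left(-2\right) = 7 \left(-2\right) = -14$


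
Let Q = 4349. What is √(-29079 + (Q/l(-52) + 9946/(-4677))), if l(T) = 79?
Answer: I*√3962572758943494/369483 ≈ 170.37*I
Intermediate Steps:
√(-29079 + (Q/l(-52) + 9946/(-4677))) = √(-29079 + (4349/79 + 9946/(-4677))) = √(-29079 + (4349*(1/79) + 9946*(-1/4677))) = √(-29079 + (4349/79 - 9946/4677)) = √(-29079 + 19554539/369483) = √(-10724641618/369483) = I*√3962572758943494/369483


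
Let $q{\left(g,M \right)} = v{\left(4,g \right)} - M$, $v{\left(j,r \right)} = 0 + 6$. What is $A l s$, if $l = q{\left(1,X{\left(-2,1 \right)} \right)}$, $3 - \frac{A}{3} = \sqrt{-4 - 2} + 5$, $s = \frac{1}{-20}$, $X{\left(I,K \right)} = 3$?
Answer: $\frac{9}{10} + \frac{9 i \sqrt{6}}{20} \approx 0.9 + 1.1023 i$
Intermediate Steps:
$v{\left(j,r \right)} = 6$
$s = - \frac{1}{20} \approx -0.05$
$q{\left(g,M \right)} = 6 - M$
$A = -6 - 3 i \sqrt{6}$ ($A = 9 - 3 \left(\sqrt{-4 - 2} + 5\right) = 9 - 3 \left(\sqrt{-6} + 5\right) = 9 - 3 \left(i \sqrt{6} + 5\right) = 9 - 3 \left(5 + i \sqrt{6}\right) = 9 - \left(15 + 3 i \sqrt{6}\right) = -6 - 3 i \sqrt{6} \approx -6.0 - 7.3485 i$)
$l = 3$ ($l = 6 - 3 = 3$)
$A l s = \left(-6 - 3 i \sqrt{6}\right) 3 \left(- \frac{1}{20}\right) = \left(-18 - 9 i \sqrt{6}\right) \left(- \frac{1}{20}\right) = \frac{9}{10} + \frac{9 i \sqrt{6}}{20}$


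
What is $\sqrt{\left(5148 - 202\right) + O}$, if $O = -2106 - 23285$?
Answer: $i \sqrt{20445} \approx 142.99 i$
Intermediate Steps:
$O = -25391$ ($O = -2106 - 23285 = -25391$)
$\sqrt{\left(5148 - 202\right) + O} = \sqrt{\left(5148 - 202\right) - 25391} = \sqrt{4946 - 25391} = \sqrt{-20445} = i \sqrt{20445}$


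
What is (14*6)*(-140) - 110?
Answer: -11870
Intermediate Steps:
(14*6)*(-140) - 110 = 84*(-140) - 110 = -11760 - 110 = -11870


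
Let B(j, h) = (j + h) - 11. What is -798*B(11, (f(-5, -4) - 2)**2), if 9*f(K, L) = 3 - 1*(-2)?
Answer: -44954/27 ≈ -1665.0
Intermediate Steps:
f(K, L) = 5/9 (f(K, L) = (3 - 1*(-2))/9 = (3 + 2)/9 = (1/9)*5 = 5/9)
B(j, h) = -11 + h + j (B(j, h) = (h + j) - 11 = -11 + h + j)
-798*B(11, (f(-5, -4) - 2)**2) = -798*(-11 + (5/9 - 2)**2 + 11) = -798*(-11 + (-13/9)**2 + 11) = -798*(-11 + 169/81 + 11) = -798*169/81 = -44954/27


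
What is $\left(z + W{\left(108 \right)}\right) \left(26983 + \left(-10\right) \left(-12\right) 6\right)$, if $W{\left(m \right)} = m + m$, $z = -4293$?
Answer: $-112945131$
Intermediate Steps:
$W{\left(m \right)} = 2 m$
$\left(z + W{\left(108 \right)}\right) \left(26983 + \left(-10\right) \left(-12\right) 6\right) = \left(-4293 + 2 \cdot 108\right) \left(26983 + \left(-10\right) \left(-12\right) 6\right) = \left(-4293 + 216\right) \left(26983 + 120 \cdot 6\right) = - 4077 \left(26983 + 720\right) = \left(-4077\right) 27703 = -112945131$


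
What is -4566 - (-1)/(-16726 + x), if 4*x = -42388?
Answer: -124756819/27323 ≈ -4566.0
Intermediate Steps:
x = -10597 (x = (1/4)*(-42388) = -10597)
-4566 - (-1)/(-16726 + x) = -4566 - (-1)/(-16726 - 10597) = -4566 - (-1)/(-27323) = -4566 - (-1)*(-1)/27323 = -4566 - 1*1/27323 = -4566 - 1/27323 = -124756819/27323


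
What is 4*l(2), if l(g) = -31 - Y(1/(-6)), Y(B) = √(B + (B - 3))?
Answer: -124 - 4*I*√30/3 ≈ -124.0 - 7.303*I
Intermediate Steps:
Y(B) = √(-3 + 2*B) (Y(B) = √(B + (-3 + B)) = √(-3 + 2*B))
l(g) = -31 - I*√30/3 (l(g) = -31 - √(-3 + 2/(-6)) = -31 - √(-3 + 2*(-⅙)) = -31 - √(-3 - ⅓) = -31 - √(-10/3) = -31 - I*√30/3)
4*l(2) = 4*(-31 - I*√30/3) = -124 - 4*I*√30/3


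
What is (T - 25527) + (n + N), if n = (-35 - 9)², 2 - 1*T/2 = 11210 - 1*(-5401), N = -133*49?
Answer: -63326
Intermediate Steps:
N = -6517
T = -33218 (T = 4 - 2*(11210 - 1*(-5401)) = 4 - 2*(11210 + 5401) = 4 - 2*16611 = 4 - 33222 = -33218)
n = 1936 (n = (-44)² = 1936)
(T - 25527) + (n + N) = (-33218 - 25527) + (1936 - 6517) = -58745 - 4581 = -63326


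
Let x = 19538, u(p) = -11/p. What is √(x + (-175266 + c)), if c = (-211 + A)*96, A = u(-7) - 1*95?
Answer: 4*I*√566419/7 ≈ 430.06*I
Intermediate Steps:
A = -654/7 (A = -11/(-7) - 1*95 = -11*(-⅐) - 95 = 11/7 - 95 = -654/7 ≈ -93.429)
c = -204576/7 (c = (-211 - 654/7)*96 = -2131/7*96 = -204576/7 ≈ -29225.)
√(x + (-175266 + c)) = √(19538 + (-175266 - 204576/7)) = √(19538 - 1431438/7) = √(-1294672/7) = 4*I*√566419/7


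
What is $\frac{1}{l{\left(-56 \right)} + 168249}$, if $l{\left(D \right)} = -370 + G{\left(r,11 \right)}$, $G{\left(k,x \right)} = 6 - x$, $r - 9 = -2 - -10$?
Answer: $\frac{1}{167874} \approx 5.9568 \cdot 10^{-6}$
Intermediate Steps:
$r = 17$ ($r = 9 - -8 = 9 + \left(-2 + 10\right) = 9 + 8 = 17$)
$l{\left(D \right)} = -375$ ($l{\left(D \right)} = -370 + \left(6 - 11\right) = -370 - 5 = -375$)
$\frac{1}{l{\left(-56 \right)} + 168249} = \frac{1}{-375 + 168249} = \frac{1}{167874}$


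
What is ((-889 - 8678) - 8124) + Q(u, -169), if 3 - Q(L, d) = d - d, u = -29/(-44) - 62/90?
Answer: -17688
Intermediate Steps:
u = -59/1980 (u = -29*(-1/44) - 62*1/90 = 29/44 - 31/45 = -59/1980 ≈ -0.029798)
Q(L, d) = 3 (Q(L, d) = 3 - (d - d) = 3 - 1*0 = 3 + 0 = 3)
((-889 - 8678) - 8124) + Q(u, -169) = ((-889 - 8678) - 8124) + 3 = (-9567 - 8124) + 3 = -17691 + 3 = -17688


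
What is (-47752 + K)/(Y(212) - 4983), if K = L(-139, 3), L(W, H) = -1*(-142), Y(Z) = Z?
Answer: 47610/4771 ≈ 9.9790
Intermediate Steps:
L(W, H) = 142
K = 142
(-47752 + K)/(Y(212) - 4983) = (-47752 + 142)/(212 - 4983) = -47610/(-4771) = -47610*(-1/4771) = 47610/4771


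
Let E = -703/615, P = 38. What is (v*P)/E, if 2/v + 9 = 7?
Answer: 1230/37 ≈ 33.243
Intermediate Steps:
v = -1 (v = 2/(-9 + 7) = 2/(-2) = 2*(-1/2) = -1)
E = -703/615 (E = -703*1/615 = -703/615 ≈ -1.1431)
(v*P)/E = (-1*38)/(-703/615) = -38*(-615/703) = 1230/37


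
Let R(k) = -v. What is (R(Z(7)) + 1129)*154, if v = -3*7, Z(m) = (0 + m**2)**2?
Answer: 177100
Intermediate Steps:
Z(m) = m**4 (Z(m) = (m**2)**2 = m**4)
v = -21
R(k) = 21 (R(k) = -1*(-21) = 21)
(R(Z(7)) + 1129)*154 = (21 + 1129)*154 = 1150*154 = 177100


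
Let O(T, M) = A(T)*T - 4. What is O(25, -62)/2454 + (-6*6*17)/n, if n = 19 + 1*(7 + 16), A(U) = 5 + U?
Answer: -122543/8589 ≈ -14.267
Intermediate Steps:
O(T, M) = -4 + T*(5 + T) (O(T, M) = (5 + T)*T - 4 = T*(5 + T) - 4 = -4 + T*(5 + T))
n = 42 (n = 19 + 1*23 = 19 + 23 = 42)
O(25, -62)/2454 + (-6*6*17)/n = (-4 + 25*(5 + 25))/2454 + (-6*6*17)/42 = (-4 + 25*30)*(1/2454) - 36*17*(1/42) = (-4 + 750)*(1/2454) - 612*1/42 = 746*(1/2454) - 102/7 = 373/1227 - 102/7 = -122543/8589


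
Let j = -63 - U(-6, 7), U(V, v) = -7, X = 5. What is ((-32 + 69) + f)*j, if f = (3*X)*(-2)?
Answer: -392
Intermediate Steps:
j = -56 (j = -63 - 1*(-7) = -63 + 7 = -56)
f = -30 (f = (3*5)*(-2) = 15*(-2) = -30)
((-32 + 69) + f)*j = ((-32 + 69) - 30)*(-56) = (37 - 30)*(-56) = 7*(-56) = -392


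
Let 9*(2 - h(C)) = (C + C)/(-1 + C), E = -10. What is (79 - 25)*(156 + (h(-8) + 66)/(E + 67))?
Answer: 1451488/171 ≈ 8488.2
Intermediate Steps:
h(C) = 2 - 2*C/(9*(-1 + C)) (h(C) = 2 - (C + C)/(9*(-1 + C)) = 2 - 2*C/(9*(-1 + C)))
(79 - 25)*(156 + (h(-8) + 66)/(E + 67)) = (79 - 25)*(156 + (2*(-9 + 8*(-8))/(9*(-1 - 8)) + 66)/(-10 + 67)) = 54*(156 + ((2/9)*(-9 - 64)/(-9) + 66)/57) = 54*(156 + ((2/9)*(-⅑)*(-73) + 66)*(1/57)) = 54*(156 + (146/81 + 66)*(1/57)) = 54*(156 + (5492/81)*(1/57)) = 54*(156 + 5492/4617) = 54*(725744/4617) = 1451488/171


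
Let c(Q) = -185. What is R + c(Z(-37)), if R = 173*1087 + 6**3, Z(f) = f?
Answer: 188082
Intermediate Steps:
R = 188267 (R = 188051 + 216 = 188267)
R + c(Z(-37)) = 188267 - 185 = 188082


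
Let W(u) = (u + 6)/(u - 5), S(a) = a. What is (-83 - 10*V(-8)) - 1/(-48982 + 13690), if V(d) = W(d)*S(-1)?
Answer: -37374215/458796 ≈ -81.462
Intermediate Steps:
W(u) = (6 + u)/(-5 + u)
V(d) = -(6 + d)/(-5 + d) (V(d) = ((6 + d)/(-5 + d))*(-1) = -(6 + d)/(-5 + d))
(-83 - 10*V(-8)) - 1/(-48982 + 13690) = (-83 - 10*(-6 - 1*(-8))/(-5 - 8)) - 1/(-48982 + 13690) = (-83 - 10*(-6 + 8)/(-13)) - 1/(-35292) = (-83 - (-10)*2/13) - 1*(-1/35292) = (-83 - 10*(-2/13)) + 1/35292 = (-83 + 20/13) + 1/35292 = -1059/13 + 1/35292 = -37374215/458796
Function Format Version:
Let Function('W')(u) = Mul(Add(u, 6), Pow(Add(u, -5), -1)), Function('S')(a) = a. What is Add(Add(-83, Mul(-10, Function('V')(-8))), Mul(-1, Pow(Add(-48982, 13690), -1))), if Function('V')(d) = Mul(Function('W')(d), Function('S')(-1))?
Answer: Rational(-37374215, 458796) ≈ -81.462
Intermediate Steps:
Function('W')(u) = Mul(Pow(Add(-5, u), -1), Add(6, u)) (Function('W')(u) = Mul(Add(6, u), Pow(Add(-5, u), -1)) = Mul(Pow(Add(-5, u), -1), Add(6, u)))
Function('V')(d) = Mul(-1, Pow(Add(-5, d), -1), Add(6, d)) (Function('V')(d) = Mul(Mul(Pow(Add(-5, d), -1), Add(6, d)), -1) = Mul(-1, Pow(Add(-5, d), -1), Add(6, d)))
Add(Add(-83, Mul(-10, Function('V')(-8))), Mul(-1, Pow(Add(-48982, 13690), -1))) = Add(Add(-83, Mul(-10, Mul(Pow(Add(-5, -8), -1), Add(-6, Mul(-1, -8))))), Mul(-1, Pow(Add(-48982, 13690), -1))) = Add(Add(-83, Mul(-10, Mul(Pow(-13, -1), Add(-6, 8)))), Mul(-1, Pow(-35292, -1))) = Add(Add(-83, Mul(-10, Mul(Rational(-1, 13), 2))), Mul(-1, Rational(-1, 35292))) = Add(Add(-83, Mul(-10, Rational(-2, 13))), Rational(1, 35292)) = Add(Add(-83, Rational(20, 13)), Rational(1, 35292)) = Add(Rational(-1059, 13), Rational(1, 35292)) = Rational(-37374215, 458796)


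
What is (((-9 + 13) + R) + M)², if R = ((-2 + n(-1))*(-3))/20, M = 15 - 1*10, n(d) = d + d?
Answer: 2304/25 ≈ 92.160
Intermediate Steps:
n(d) = 2*d
M = 5 (M = 15 - 10 = 5)
R = ⅗ (R = ((-2 + 2*(-1))*(-3))/20 = ((-2 - 2)*(-3))*(1/20) = -4*(-3)*(1/20) = 12*(1/20) = ⅗ ≈ 0.60000)
(((-9 + 13) + R) + M)² = (((-9 + 13) + ⅗) + 5)² = ((4 + ⅗) + 5)² = (23/5 + 5)² = (48/5)² = 2304/25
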